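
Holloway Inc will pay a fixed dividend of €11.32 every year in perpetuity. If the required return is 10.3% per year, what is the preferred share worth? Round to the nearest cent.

€109.90

Level perpetuity: PV = C / r = €11.32 / 0.103 = €109.90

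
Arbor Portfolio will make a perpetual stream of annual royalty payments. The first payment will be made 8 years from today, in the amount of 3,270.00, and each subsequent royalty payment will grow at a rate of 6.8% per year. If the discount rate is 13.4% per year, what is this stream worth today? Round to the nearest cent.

Value at end of year 7: C₁ / (r − g) = 3,270.00 / (0.134 − 0.068) = 49,545.4545
Discount to today: PV = 49,545.4545 / (1 + 0.134)^7 = 49,545.4545 / 2.411523 = 20,545.30

20545.30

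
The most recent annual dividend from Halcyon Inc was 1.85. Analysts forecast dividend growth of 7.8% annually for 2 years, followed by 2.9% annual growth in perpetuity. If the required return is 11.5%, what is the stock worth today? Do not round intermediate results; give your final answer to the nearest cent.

24.21

D_1 = 1.99430
D_2 = 2.14986
Terminal value at year 2: TV = D_2×(1+g_2)/(r−g_2) = 2.21220/0.086 = 25.72327
P_0 = D_1/(1+r)^1 + D_2/(1+r)^2 + TV/(1+r)^2
    = 1.78861 + 1.72926 + 20.69076 = 24.20863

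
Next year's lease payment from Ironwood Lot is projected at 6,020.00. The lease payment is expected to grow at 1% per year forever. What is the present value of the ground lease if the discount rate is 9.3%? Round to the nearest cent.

Growing perpetuity: P = D₁ / (r − g) = 6,020.0000 / (0.093 − 0.01) = 72,530.12

72530.12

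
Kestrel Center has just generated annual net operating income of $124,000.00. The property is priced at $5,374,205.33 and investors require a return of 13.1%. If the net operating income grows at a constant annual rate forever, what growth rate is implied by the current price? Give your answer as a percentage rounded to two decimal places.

P = D₀(1+g)/(r−g) ⇒ P(r−g) = D₀(1+g) ⇒ g(P+D₀) = P·r − D₀
g = (P·r − D₀)/(P + D₀) = ($5,374,205.33×0.131 − $124,000.00) / ($5,374,205.33 + $124,000.00) = 0.105493

10.55%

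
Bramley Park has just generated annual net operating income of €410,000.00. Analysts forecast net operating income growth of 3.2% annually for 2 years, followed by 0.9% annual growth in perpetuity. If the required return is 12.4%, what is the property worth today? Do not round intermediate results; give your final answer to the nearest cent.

D_1 = 423120.00000
D_2 = 436659.84000
Terminal value at year 2: TV = D_2×(1+g_2)/(r−g_2) = 440589.77856/0.115 = 3831215.46574
P_0 = D_1/(1+r)^1 + D_2/(1+r)^2 + TV/(1+r)^2
    = 376441.28114 + 345629.36133 + 3032521.96158 = 3754592.60405

€3754592.60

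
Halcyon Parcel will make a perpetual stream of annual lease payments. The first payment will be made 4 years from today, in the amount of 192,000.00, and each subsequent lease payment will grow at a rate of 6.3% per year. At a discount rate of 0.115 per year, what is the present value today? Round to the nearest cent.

2663626.23

Value at end of year 3: C₁ / (r − g) = 192,000.00 / (0.115 − 0.063) = 3,692,307.6923
Discount to today: PV = 3,692,307.6923 / (1 + 0.115)^3 = 3,692,307.6923 / 1.386196 = 2,663,626.23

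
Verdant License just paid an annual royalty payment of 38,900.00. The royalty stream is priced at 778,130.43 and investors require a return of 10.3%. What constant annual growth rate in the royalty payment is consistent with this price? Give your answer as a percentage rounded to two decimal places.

P = D₀(1+g)/(r−g) ⇒ P(r−g) = D₀(1+g) ⇒ g(P+D₀) = P·r − D₀
g = (P·r − D₀)/(P + D₀) = (778,130.43×0.103 − 38,900.00) / (778,130.43 + 38,900.00) = 0.050485

5.05%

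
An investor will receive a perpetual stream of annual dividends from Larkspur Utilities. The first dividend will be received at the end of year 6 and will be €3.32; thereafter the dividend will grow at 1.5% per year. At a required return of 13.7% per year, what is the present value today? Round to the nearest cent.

Value at end of year 5: C₁ / (r − g) = €3.32 / (0.137 − 0.015) = €27.2131
Discount to today: PV = €27.2131 / (1 + 0.137)^5 = €27.2131 / 1.900213 = €14.32

€14.32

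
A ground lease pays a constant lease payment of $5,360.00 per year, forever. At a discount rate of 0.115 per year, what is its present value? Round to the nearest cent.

Level perpetuity: PV = C / r = $5,360.00 / 0.115 = $46,608.70

$46608.70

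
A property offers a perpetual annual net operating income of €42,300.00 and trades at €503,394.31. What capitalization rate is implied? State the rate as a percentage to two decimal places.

P = C/r ⇒ r = C/P = €42,300.00/€503,394.31 = 0.084030

8.40%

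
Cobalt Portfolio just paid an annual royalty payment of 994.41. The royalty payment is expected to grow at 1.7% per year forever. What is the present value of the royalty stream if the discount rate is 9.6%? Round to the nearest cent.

D₁ = D₀ × (1 + g) = 994.41 × 1.017 = 1,011.3150
Growing perpetuity: P = D₁ / (r − g) = 1,011.3150 / (0.096 − 0.017) = 12,801.46

12801.46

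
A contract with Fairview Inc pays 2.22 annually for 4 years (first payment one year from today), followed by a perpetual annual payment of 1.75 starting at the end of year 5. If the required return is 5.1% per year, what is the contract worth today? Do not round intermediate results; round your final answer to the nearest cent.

PV of 4-year annuity: 2.22 × [1 − (1+0.051)^−4] / 0.051 = 7.85376
Perpetuity value at year 4: 1.75 / 0.051 = 34.31373
PV of perpetuity: 34.31373 / (1+0.051)^4 = 28.12270
Total PV = 7.85376 + 28.12270 = 35.97646

35.98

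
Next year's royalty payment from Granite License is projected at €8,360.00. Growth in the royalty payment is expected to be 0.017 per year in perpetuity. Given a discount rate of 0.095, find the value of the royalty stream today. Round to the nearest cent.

Growing perpetuity: P = D₁ / (r − g) = €8,360.0000 / (0.095 − 0.017) = €107,179.49

€107179.49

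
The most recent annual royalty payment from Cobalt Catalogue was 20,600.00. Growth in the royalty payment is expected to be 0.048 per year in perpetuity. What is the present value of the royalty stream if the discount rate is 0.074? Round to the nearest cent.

D₁ = D₀ × (1 + g) = 20,600.00 × 1.048 = 21,588.8000
Growing perpetuity: P = D₁ / (r − g) = 21,588.8000 / (0.074 − 0.048) = 830,338.46

830338.46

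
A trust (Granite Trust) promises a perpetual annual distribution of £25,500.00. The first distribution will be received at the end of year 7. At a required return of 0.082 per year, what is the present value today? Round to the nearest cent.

Value at end of year 6: C / r = £25,500.00 / 0.082 = £310,975.6098
Discount to today: PV = £310,975.6098 / (1 + 0.082)^6 = £310,975.6098 / 1.604588 = £193,804.01

£193804.01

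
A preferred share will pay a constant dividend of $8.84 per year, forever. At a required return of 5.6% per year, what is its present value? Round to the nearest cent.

Level perpetuity: PV = C / r = $8.84 / 0.056 = $157.86

$157.86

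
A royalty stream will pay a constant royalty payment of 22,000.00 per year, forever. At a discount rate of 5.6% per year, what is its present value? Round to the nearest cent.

Level perpetuity: PV = C / r = 22,000.00 / 0.056 = 392,857.14

392857.14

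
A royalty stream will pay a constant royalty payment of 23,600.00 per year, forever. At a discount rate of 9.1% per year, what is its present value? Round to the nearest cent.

259340.66

Level perpetuity: PV = C / r = 23,600.00 / 0.091 = 259,340.66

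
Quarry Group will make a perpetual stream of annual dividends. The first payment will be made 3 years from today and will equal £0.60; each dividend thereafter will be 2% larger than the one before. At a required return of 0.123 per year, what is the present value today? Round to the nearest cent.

Value at end of year 2: C₁ / (r − g) = £0.60 / (0.123 − 0.02) = £5.8252
Discount to today: PV = £5.8252 / (1 + 0.123)^2 = £5.8252 / 1.261129 = £4.62

£4.62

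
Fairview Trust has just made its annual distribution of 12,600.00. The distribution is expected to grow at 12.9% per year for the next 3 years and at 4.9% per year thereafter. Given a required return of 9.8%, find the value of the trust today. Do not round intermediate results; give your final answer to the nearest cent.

D_1 = 14225.40000
D_2 = 16060.47660
D_3 = 18132.27808
Terminal value at year 3: TV = D_3×(1+g_2)/(r−g_2) = 19020.75971/0.049 = 388178.76954
P_0 = D_1/(1+r)^1 + D_2/(1+r)^2 + D_3/(1+r)^3 + TV/(1+r)^3
    = 12955.73770 + 13321.51901 + 13697.62747 + 293241.04515 = 333215.92932

333215.93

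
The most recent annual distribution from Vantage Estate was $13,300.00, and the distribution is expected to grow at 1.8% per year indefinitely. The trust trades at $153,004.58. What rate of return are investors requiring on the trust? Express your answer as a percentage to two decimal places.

D₁ = $13,300.00 × 1.018 = $13,539.4000
P = D₁/(r − g) ⇒ r = D₁/P + g = $13,539.4000/$153,004.58 + 0.018 = 0.088490 + 0.018 = 0.106490

10.65%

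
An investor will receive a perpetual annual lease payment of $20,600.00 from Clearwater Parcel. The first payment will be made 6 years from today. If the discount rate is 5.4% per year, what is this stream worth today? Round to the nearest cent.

$293271.87

Value at end of year 5: C / r = $20,600.00 / 0.054 = $381,481.4815
Discount to today: PV = $381,481.4815 / (1 + 0.054)^5 = $381,481.4815 / 1.300778 = $293,271.87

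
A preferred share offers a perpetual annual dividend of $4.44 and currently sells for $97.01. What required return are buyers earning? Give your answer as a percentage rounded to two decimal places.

4.58%

P = C/r ⇒ r = C/P = $4.44/$97.01 = 0.045768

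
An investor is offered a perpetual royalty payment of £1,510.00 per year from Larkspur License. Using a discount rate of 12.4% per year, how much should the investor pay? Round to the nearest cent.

Level perpetuity: PV = C / r = £1,510.00 / 0.124 = £12,177.42

£12177.42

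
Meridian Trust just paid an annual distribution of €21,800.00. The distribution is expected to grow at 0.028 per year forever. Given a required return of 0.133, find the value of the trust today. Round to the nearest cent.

D₁ = D₀ × (1 + g) = €21,800.00 × 1.028 = €22,410.4000
Growing perpetuity: P = D₁ / (r − g) = €22,410.4000 / (0.133 − 0.028) = €213,432.38

€213432.38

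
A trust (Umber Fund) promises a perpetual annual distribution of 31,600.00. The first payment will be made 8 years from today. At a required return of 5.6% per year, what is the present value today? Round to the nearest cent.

385346.69

Value at end of year 7: C / r = 31,600.00 / 0.056 = 564,285.7143
Discount to today: PV = 564,285.7143 / (1 + 0.056)^7 = 564,285.7143 / 1.464359 = 385,346.69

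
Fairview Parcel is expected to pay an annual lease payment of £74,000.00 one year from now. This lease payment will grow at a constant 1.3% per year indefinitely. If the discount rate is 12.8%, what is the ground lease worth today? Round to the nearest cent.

Growing perpetuity: P = D₁ / (r − g) = £74,000.0000 / (0.128 − 0.013) = £643,478.26

£643478.26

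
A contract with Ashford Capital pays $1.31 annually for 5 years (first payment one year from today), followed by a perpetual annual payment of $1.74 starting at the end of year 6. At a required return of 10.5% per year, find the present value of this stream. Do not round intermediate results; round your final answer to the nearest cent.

$14.96

PV of 5-year annuity: $1.31 × [1 − (1+0.105)^−5] / 0.105 = 4.90314
Perpetuity value at year 5: $1.74 / 0.105 = 16.57143
PV of perpetuity: 16.57143 / (1+0.105)^5 = 10.05886
Total PV = 4.90314 + 10.05886 = 14.96200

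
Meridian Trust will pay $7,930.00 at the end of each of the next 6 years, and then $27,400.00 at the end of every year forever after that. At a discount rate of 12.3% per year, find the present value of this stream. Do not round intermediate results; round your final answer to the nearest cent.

PV of 6-year annuity: $7,930.00 × [1 − (1+0.123)^−6] / 0.123 = 32328.31306
Perpetuity value at year 6: $27,400.00 / 0.123 = 222764.22764
PV of perpetuity: 222764.22764 / (1+0.123)^6 = 111062.36412
Total PV = 32328.31306 + 111062.36412 = 143390.67718

$143390.68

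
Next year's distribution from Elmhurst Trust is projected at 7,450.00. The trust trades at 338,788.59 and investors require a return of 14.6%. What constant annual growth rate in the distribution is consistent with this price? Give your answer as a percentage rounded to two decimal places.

P = D₁/(r−g) ⇒ g = r − D₁/P = 0.146 − 7,450.00/338,788.59 = 0.124010

12.40%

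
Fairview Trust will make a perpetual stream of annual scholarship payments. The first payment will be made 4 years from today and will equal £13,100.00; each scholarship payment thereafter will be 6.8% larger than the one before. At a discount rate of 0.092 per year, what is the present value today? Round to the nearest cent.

Value at end of year 3: C₁ / (r − g) = £13,100.00 / (0.092 − 0.068) = £545,833.3333
Discount to today: PV = £545,833.3333 / (1 + 0.092)^3 = £545,833.3333 / 1.302171 = £419,171.88

£419171.88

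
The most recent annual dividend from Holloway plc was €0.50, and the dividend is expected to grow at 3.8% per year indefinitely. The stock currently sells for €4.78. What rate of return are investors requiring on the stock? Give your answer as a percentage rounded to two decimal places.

14.66%

D₁ = €0.50 × 1.038 = €0.5190
P = D₁/(r − g) ⇒ r = D₁/P + g = €0.5190/€4.78 + 0.038 = 0.108577 + 0.038 = 0.146577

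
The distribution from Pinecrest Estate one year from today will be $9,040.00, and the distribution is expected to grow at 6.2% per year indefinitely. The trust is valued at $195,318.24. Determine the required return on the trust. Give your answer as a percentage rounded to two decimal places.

10.83%

P = D₁/(r − g) ⇒ r = D₁/P + g = $9,040.0000/$195,318.24 + 0.062 = 0.046283 + 0.062 = 0.108283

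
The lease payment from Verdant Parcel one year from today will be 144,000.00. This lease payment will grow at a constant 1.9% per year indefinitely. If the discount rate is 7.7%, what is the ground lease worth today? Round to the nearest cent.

Growing perpetuity: P = D₁ / (r − g) = 144,000.0000 / (0.077 − 0.019) = 2,482,758.62

2482758.62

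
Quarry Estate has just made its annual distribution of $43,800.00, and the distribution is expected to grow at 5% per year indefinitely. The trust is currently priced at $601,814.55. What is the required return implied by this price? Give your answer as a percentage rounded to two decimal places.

12.64%

D₁ = $43,800.00 × 1.05 = $45,990.0000
P = D₁/(r − g) ⇒ r = D₁/P + g = $45,990.0000/$601,814.55 + 0.05 = 0.076419 + 0.05 = 0.126419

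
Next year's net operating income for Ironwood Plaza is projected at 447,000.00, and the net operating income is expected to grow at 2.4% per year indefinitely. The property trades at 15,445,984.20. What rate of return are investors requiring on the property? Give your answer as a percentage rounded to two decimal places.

P = D₁/(r − g) ⇒ r = D₁/P + g = 447,000.0000/15,445,984.20 + 0.024 = 0.028940 + 0.024 = 0.052940

5.29%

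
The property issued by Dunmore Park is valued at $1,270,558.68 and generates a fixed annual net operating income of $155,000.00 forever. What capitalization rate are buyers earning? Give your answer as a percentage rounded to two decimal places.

12.20%

P = C/r ⇒ r = C/P = $155,000.00/$1,270,558.68 = 0.121994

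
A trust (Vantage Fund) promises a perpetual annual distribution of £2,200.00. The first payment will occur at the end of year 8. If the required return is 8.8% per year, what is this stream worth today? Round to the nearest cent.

Value at end of year 7: C / r = £2,200.00 / 0.088 = £25,000.0000
Discount to today: PV = £25,000.0000 / (1 + 0.088)^7 = £25,000.0000 / 1.804689 = £13,852.81

£13852.81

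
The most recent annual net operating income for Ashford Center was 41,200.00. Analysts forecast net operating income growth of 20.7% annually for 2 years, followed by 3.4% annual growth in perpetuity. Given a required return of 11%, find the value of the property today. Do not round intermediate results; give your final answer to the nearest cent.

756300.82

D_1 = 49728.40000
D_2 = 60022.17880
Terminal value at year 2: TV = D_2×(1+g_2)/(r−g_2) = 62062.93288/0.076 = 816617.53788
P_0 = D_1/(1+r)^1 + D_2/(1+r)^2 + TV/(1+r)^2
    = 44800.36036 + 48715.34681 + 662785.11313 = 756300.82029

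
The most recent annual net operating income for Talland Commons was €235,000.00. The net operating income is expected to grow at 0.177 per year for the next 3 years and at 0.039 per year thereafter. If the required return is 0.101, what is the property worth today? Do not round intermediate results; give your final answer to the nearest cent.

D_1 = 276595.00000
D_2 = 325552.31500
D_3 = 383175.07476
Terminal value at year 3: TV = D_3×(1+g_2)/(r−g_2) = 398118.90267/0.062 = 6421272.62372
P_0 = D_1/(1+r)^1 + D_2/(1+r)^2 + D_3/(1+r)^3 + TV/(1+r)^3
    = 251221.61671 + 268562.98172 + 287101.38917 + 4811263.60245 = 5618149.59005

€5618149.59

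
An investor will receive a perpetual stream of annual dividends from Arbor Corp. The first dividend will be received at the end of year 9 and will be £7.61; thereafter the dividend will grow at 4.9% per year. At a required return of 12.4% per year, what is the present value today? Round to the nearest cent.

£39.83

Value at end of year 8: C₁ / (r − g) = £7.61 / (0.124 − 0.049) = £101.4667
Discount to today: PV = £101.4667 / (1 + 0.124)^8 = £101.4667 / 2.547596 = £39.83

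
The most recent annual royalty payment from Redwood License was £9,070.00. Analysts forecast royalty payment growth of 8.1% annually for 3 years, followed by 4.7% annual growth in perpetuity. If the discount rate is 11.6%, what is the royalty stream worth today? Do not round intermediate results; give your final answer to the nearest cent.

£150619.12

D_1 = 9804.67000
D_2 = 10598.84827
D_3 = 11457.35498
Terminal value at year 3: TV = D_3×(1+g_2)/(r−g_2) = 11995.85066/0.069 = 173852.90817
P_0 = D_1/(1+r)^1 + D_2/(1+r)^2 + D_3/(1+r)^3 + TV/(1+r)^3
    = 8785.54659 + 8510.01422 + 8243.12309 + 125080.43302 = 150619.11692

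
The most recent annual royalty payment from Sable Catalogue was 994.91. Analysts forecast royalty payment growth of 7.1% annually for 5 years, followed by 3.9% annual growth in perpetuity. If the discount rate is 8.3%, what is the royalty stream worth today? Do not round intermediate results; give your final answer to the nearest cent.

D_1 = 1065.54861
D_2 = 1141.20256
D_3 = 1222.22794
D_4 = 1309.00613
D_5 = 1401.94556
Terminal value at year 5: TV = D_5×(1+g_2)/(r−g_2) = 1456.62144/0.044 = 33105.03271
P_0 = D_1/(1+r)^1 + D_2/(1+r)^2 + D_3/(1+r)^3 + D_4/(1+r)^4 + D_5/(1+r)^5 + TV/(1+r)^5
    = 983.88607 + 972.98428 + 962.20329 + 951.54176 + 940.99836 + 22220.39312 = 27032.00688

27032.01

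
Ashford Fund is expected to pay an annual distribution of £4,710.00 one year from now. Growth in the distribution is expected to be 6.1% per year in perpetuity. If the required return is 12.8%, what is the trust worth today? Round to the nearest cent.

Growing perpetuity: P = D₁ / (r − g) = £4,710.0000 / (0.128 − 0.061) = £70,298.51

£70298.51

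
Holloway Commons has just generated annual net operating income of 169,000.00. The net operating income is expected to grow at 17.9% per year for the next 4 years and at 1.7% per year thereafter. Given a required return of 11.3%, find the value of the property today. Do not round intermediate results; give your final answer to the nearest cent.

3036632.87

D_1 = 199251.00000
D_2 = 234916.92900
D_3 = 276967.05929
D_4 = 326544.16290
Terminal value at year 4: TV = D_4×(1+g_2)/(r−g_2) = 332095.41367/0.096 = 3459327.22577
P_0 = D_1/(1+r)^1 + D_2/(1+r)^2 + D_3/(1+r)^3 + D_4/(1+r)^4 + TV/(1+r)^4
    = 179021.56334 + 189637.39729 + 200882.74160 + 212794.92574 + 2254296.24454 = 3036632.87251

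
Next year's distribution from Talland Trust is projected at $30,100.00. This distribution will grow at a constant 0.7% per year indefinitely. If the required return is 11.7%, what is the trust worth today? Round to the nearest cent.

Growing perpetuity: P = D₁ / (r − g) = $30,100.0000 / (0.117 − 0.007) = $273,636.36

$273636.36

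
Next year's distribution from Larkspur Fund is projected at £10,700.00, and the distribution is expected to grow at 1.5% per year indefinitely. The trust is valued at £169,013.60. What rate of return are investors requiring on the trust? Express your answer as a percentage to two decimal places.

7.83%

P = D₁/(r − g) ⇒ r = D₁/P + g = £10,700.0000/£169,013.60 + 0.015 = 0.063309 + 0.015 = 0.078309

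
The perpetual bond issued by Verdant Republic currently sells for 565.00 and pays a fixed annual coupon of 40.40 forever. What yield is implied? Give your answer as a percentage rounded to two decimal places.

P = C/r ⇒ r = C/P = 40.40/565.00 = 0.071504

7.15%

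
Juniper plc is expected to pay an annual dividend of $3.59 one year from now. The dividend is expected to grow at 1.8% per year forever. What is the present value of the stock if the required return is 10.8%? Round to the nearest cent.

$39.89

Growing perpetuity: P = D₁ / (r − g) = $3.5900 / (0.108 − 0.018) = $39.89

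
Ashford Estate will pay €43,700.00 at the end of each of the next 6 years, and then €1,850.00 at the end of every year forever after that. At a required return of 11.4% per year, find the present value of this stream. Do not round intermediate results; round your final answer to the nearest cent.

€191254.52

PV of 6-year annuity: €43,700.00 × [1 − (1+0.114)^−6] / 0.114 = 182763.57990
Perpetuity value at year 6: €1,850.00 / 0.114 = 16228.07018
PV of perpetuity: 16228.07018 / (1+0.114)^6 = 8490.93922
Total PV = 182763.57990 + 8490.93922 = 191254.51912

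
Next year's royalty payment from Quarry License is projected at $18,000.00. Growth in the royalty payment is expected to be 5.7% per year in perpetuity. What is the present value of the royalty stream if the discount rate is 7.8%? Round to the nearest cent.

Growing perpetuity: P = D₁ / (r − g) = $18,000.0000 / (0.078 − 0.057) = $857,142.86

$857142.86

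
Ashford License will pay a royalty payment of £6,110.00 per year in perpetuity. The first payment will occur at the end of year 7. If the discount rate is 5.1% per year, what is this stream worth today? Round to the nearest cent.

Value at end of year 6: C / r = £6,110.00 / 0.051 = £119,803.9216
Discount to today: PV = £119,803.9216 / (1 + 0.051)^6 = £119,803.9216 / 1.347772 = £88,890.37

£88890.37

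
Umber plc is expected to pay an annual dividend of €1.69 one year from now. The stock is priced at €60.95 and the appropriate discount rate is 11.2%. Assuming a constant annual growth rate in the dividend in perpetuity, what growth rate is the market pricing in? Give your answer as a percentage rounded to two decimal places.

8.43%

P = D₁/(r−g) ⇒ g = r − D₁/P = 0.112 − €1.69/€60.95 = 0.084272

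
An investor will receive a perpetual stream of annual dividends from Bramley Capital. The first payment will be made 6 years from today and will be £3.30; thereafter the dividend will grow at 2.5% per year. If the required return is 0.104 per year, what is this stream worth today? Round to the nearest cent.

£25.47

Value at end of year 5: C₁ / (r − g) = £3.30 / (0.104 − 0.025) = £41.7722
Discount to today: PV = £41.7722 / (1 + 0.104)^5 = £41.7722 / 1.640006 = £25.47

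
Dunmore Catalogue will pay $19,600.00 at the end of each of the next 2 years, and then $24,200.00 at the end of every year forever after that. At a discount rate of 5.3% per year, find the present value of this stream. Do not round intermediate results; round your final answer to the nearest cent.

$448086.71

PV of 2-year annuity: $19,600.00 × [1 − (1+0.053)^−2] / 0.053 = 36290.10948
Perpetuity value at year 2: $24,200.00 / 0.053 = 456603.77358
PV of perpetuity: 456603.77358 / (1+0.053)^2 = 411796.59760
Total PV = 36290.10948 + 411796.59760 = 448086.70707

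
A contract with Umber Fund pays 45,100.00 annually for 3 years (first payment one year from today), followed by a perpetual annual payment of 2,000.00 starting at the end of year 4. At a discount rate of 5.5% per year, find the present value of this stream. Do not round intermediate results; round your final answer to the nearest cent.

152644.56

PV of 3-year annuity: 45,100.00 × [1 − (1+0.055)^−3] / 0.055 = 121676.79537
Perpetuity value at year 3: 2,000.00 / 0.055 = 36363.63636
PV of perpetuity: 36363.63636 / (1+0.055)^3 = 30967.76961
Total PV = 121676.79537 + 30967.76961 = 152644.56498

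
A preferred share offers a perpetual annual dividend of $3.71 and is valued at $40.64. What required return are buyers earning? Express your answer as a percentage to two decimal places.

P = C/r ⇒ r = C/P = $3.71/$40.64 = 0.091289

9.13%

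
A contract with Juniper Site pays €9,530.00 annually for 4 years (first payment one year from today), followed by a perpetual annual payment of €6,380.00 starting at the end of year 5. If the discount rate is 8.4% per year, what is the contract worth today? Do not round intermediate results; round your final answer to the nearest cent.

PV of 4-year annuity: €9,530.00 × [1 − (1+0.084)^−4] / 0.084 = 31285.55974
Perpetuity value at year 4: €6,380.00 / 0.084 = 75952.38095
PV of perpetuity: 75952.38095 / (1+0.084)^4 = 55007.79846
Total PV = 31285.55974 + 55007.79846 = 86293.35820

€86293.36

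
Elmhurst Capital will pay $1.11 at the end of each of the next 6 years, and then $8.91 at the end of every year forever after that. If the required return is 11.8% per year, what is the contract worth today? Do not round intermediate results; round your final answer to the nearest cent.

PV of 6-year annuity: $1.11 × [1 − (1+0.118)^−6] / 0.118 = 4.58963
Perpetuity value at year 6: $8.91 / 0.118 = 75.50847
PV of perpetuity: 75.50847 / (1+0.118)^6 = 38.66739
Total PV = 4.58963 + 38.66739 = 43.25702

$43.26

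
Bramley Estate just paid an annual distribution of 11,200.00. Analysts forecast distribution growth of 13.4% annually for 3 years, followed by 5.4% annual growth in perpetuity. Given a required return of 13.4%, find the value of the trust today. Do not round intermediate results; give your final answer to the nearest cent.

D_1 = 12700.80000
D_2 = 14402.70720
D_3 = 16332.66996
Terminal value at year 3: TV = D_3×(1+g_2)/(r−g_2) = 17214.63414/0.08 = 215182.92679
P_0 = D_1/(1+r)^1 + D_2/(1+r)^2 + D_3/(1+r)^3 + TV/(1+r)^3
    = 11200.00000 + 11200.00000 + 11200.00000 + 147560.00000 = 181160.00000

181160.00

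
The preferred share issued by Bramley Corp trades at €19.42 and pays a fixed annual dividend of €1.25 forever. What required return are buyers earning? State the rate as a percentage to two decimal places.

6.44%

P = C/r ⇒ r = C/P = €1.25/€19.42 = 0.064367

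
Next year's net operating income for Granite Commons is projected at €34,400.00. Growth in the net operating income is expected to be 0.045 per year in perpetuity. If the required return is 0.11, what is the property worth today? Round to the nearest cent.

€529230.77

Growing perpetuity: P = D₁ / (r − g) = €34,400.0000 / (0.11 − 0.045) = €529,230.77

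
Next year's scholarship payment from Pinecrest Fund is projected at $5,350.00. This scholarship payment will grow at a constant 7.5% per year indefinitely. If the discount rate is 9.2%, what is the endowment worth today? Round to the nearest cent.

Growing perpetuity: P = D₁ / (r − g) = $5,350.0000 / (0.092 − 0.075) = $314,705.88

$314705.88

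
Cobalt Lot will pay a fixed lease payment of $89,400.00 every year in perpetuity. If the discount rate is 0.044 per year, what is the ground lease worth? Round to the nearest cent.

$2031818.18

Level perpetuity: PV = C / r = $89,400.00 / 0.044 = $2,031,818.18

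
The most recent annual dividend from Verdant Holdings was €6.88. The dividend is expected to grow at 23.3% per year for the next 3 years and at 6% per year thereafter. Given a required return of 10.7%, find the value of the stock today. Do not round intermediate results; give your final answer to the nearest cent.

D_1 = 8.48304
D_2 = 10.45959
D_3 = 12.89667
Terminal value at year 3: TV = D_3×(1+g_2)/(r−g_2) = 13.67047/0.047 = 290.86112
P_0 = D_1/(1+r)^1 + D_2/(1+r)^2 + D_3/(1+r)^3 + TV/(1+r)^3
    = 7.66309 + 8.53531 + 9.50681 + 214.40890 = 240.11411

€240.11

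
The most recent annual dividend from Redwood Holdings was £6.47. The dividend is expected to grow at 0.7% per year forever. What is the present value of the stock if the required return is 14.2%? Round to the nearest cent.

£48.26

D₁ = D₀ × (1 + g) = £6.47 × 1.007 = £6.5153
Growing perpetuity: P = D₁ / (r − g) = £6.5153 / (0.142 − 0.007) = £48.26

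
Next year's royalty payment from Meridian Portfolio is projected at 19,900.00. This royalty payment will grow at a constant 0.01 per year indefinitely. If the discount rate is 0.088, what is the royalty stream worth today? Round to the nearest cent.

Growing perpetuity: P = D₁ / (r − g) = 19,900.0000 / (0.088 − 0.01) = 255,128.21

255128.21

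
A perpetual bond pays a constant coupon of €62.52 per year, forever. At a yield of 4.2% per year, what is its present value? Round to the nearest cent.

€1488.57

Level perpetuity: PV = C / r = €62.52 / 0.042 = €1,488.57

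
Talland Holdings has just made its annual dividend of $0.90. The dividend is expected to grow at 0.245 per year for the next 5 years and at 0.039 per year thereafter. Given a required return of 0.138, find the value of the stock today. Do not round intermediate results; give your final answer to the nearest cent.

$20.74

D_1 = 1.12050
D_2 = 1.39502
D_3 = 1.73680
D_4 = 2.16232
D_5 = 2.69209
Terminal value at year 5: TV = D_5×(1+g_2)/(r−g_2) = 2.79708/0.099 = 28.25333
P_0 = D_1/(1+r)^1 + D_2/(1+r)^2 + D_3/(1+r)^3 + D_4/(1+r)^4 + D_5/(1+r)^5 + TV/(1+r)^5
    = 0.98462 + 1.07720 + 1.17848 + 1.28929 + 1.41052 + 14.80329 = 20.74341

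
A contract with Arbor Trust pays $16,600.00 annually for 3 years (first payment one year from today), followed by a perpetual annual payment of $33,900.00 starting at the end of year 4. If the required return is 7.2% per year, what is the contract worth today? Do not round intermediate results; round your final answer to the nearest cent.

$425598.05

PV of 3-year annuity: $16,600.00 × [1 − (1+0.072)^−3] / 0.072 = 43404.95049
Perpetuity value at year 3: $33,900.00 / 0.072 = 470833.33333
PV of perpetuity: 470833.33333 / (1+0.072)^3 = 382193.10311
Total PV = 43404.95049 + 382193.10311 = 425598.05360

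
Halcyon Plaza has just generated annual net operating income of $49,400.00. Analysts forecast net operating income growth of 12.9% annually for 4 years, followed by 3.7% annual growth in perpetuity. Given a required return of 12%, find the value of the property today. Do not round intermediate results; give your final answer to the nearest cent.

D_1 = 55772.60000
D_2 = 62967.26540
D_3 = 71090.04264
D_4 = 80260.65814
Terminal value at year 4: TV = D_4×(1+g_2)/(r−g_2) = 83230.30249/0.083 = 1002774.72877
P_0 = D_1/(1+r)^1 + D_2/(1+r)^2 + D_3/(1+r)^3 + D_4/(1+r)^4 + TV/(1+r)^4
    = 49796.96429 + 50197.11846 + 50600.48816 + 51007.09923 + 637281.46870 = 838883.13884

$838883.14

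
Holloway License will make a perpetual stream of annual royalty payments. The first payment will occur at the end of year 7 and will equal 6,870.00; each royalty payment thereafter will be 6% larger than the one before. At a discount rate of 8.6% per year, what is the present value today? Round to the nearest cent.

161066.21

Value at end of year 6: C₁ / (r − g) = 6,870.00 / (0.086 − 0.06) = 264,230.7692
Discount to today: PV = 264,230.7692 / (1 + 0.086)^6 = 264,230.7692 / 1.640510 = 161,066.21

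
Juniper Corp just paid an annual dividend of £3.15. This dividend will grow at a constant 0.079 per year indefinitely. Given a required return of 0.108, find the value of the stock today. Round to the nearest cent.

£117.20

D₁ = D₀ × (1 + g) = £3.15 × 1.079 = £3.3989
Growing perpetuity: P = D₁ / (r − g) = £3.3989 / (0.108 − 0.079) = £117.20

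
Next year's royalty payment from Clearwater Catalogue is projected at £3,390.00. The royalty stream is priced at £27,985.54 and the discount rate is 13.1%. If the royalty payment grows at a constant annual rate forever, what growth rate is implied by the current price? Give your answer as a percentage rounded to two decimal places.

P = D₁/(r−g) ⇒ g = r − D₁/P = 0.131 − £3,390.00/£27,985.54 = 0.009866

0.99%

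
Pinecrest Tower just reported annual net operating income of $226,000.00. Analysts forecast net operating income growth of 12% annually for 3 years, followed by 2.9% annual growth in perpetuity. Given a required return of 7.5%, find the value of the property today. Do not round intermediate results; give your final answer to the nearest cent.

$6453711.84

D_1 = 253120.00000
D_2 = 283494.40000
D_3 = 317513.72800
Terminal value at year 3: TV = D_3×(1+g_2)/(r−g_2) = 326721.62611/0.046 = 7102644.04591
P_0 = D_1/(1+r)^1 + D_2/(1+r)^2 + D_3/(1+r)^3 + TV/(1+r)^3
    = 235460.46512 + 245316.94970 + 255586.03132 + 5717348.39622 = 6453711.84236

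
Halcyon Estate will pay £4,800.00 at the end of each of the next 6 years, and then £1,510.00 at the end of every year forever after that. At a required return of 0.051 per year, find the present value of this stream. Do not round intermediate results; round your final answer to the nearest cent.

PV of 6-year annuity: £4,800.00 × [1 − (1+0.051)^−6] / 0.051 = 24285.60129
Perpetuity value at year 6: £1,510.00 / 0.051 = 29607.84314
PV of perpetuity: 29607.84314 / (1+0.051)^6 = 21967.99773
Total PV = 24285.60129 + 21967.99773 = 46253.59902

£46253.60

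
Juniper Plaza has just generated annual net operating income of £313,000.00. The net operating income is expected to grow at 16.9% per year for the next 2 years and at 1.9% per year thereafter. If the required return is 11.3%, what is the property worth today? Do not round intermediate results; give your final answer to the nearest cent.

£4417119.83

D_1 = 365897.00000
D_2 = 427733.59300
Terminal value at year 2: TV = D_2×(1+g_2)/(r−g_2) = 435860.53127/0.094 = 4636814.16241
P_0 = D_1/(1+r)^1 + D_2/(1+r)^2 + TV/(1+r)^2
    = 328748.42767 + 345289.22907 + 3743082.17465 = 4417119.83139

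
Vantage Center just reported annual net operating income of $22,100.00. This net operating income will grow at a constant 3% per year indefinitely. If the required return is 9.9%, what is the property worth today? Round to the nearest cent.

$329898.55

D₁ = D₀ × (1 + g) = $22,100.00 × 1.03 = $22,763.0000
Growing perpetuity: P = D₁ / (r − g) = $22,763.0000 / (0.099 − 0.03) = $329,898.55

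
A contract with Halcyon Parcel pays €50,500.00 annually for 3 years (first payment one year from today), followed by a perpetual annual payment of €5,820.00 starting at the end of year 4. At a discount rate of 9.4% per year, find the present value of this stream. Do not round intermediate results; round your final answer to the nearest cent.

PV of 3-year annuity: €50,500.00 × [1 − (1+0.094)^−3] / 0.094 = 126924.55567
Perpetuity value at year 3: €5,820.00 / 0.094 = 61914.89362
PV of perpetuity: 61914.89362 / (1+0.094)^3 = 47287.15275
Total PV = 126924.55567 + 47287.15275 = 174211.70842

€174211.71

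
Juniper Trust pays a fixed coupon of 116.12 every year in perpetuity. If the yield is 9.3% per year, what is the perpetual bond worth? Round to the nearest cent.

Level perpetuity: PV = C / r = 116.12 / 0.093 = 1,248.60

1248.60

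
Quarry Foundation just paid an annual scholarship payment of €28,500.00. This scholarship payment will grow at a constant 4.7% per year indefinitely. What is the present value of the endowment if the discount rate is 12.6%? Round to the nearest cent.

D₁ = D₀ × (1 + g) = €28,500.00 × 1.047 = €29,839.5000
Growing perpetuity: P = D₁ / (r − g) = €29,839.5000 / (0.126 − 0.047) = €377,715.19

€377715.19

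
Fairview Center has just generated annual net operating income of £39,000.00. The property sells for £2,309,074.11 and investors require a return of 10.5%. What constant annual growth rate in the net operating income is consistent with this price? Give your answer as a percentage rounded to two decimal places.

P = D₀(1+g)/(r−g) ⇒ P(r−g) = D₀(1+g) ⇒ g(P+D₀) = P·r − D₀
g = (P·r − D₀)/(P + D₀) = (£2,309,074.11×0.105 − £39,000.00) / (£2,309,074.11 + £39,000.00) = 0.086647

8.66%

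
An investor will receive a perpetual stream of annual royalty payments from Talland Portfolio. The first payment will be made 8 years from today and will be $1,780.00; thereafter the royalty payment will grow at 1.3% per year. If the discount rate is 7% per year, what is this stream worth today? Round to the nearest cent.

Value at end of year 7: C₁ / (r − g) = $1,780.00 / (0.07 − 0.013) = $31,228.0702
Discount to today: PV = $31,228.0702 / (1 + 0.07)^7 = $31,228.0702 / 1.605781 = $19,447.27

$19447.27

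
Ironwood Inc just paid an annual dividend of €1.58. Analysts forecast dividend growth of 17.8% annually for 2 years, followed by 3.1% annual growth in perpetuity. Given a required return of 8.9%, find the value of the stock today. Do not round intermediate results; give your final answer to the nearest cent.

D_1 = 1.86124
D_2 = 2.19254
Terminal value at year 2: TV = D_2×(1+g_2)/(r−g_2) = 2.26051/0.058 = 38.97430
P_0 = D_1/(1+r)^1 + D_2/(1+r)^2 + TV/(1+r)^2
    = 1.70913 + 1.84881 + 32.86416 = 36.42210

€36.42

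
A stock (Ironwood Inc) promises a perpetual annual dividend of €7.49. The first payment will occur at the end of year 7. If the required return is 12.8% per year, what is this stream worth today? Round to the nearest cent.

€28.41

Value at end of year 6: C / r = €7.49 / 0.128 = €58.5156
Discount to today: PV = €58.5156 / (1 + 0.128)^6 = €58.5156 / 2.059940 = €28.41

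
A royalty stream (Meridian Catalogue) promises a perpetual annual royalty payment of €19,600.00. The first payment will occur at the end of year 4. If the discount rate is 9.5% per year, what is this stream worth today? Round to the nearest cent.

€157141.22

Value at end of year 3: C / r = €19,600.00 / 0.095 = €206,315.7895
Discount to today: PV = €206,315.7895 / (1 + 0.095)^3 = €206,315.7895 / 1.312932 = €157,141.22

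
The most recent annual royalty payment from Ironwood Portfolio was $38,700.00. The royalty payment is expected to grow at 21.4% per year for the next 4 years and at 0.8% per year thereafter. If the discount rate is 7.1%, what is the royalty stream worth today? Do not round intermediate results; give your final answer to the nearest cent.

$1236072.54

D_1 = 46981.80000
D_2 = 57035.90520
D_3 = 69241.58891
D_4 = 84059.28894
Terminal value at year 4: TV = D_4×(1+g_2)/(r−g_2) = 84731.76325/0.063 = 1344948.62304
P_0 = D_1/(1+r)^1 + D_2/(1+r)^2 + D_3/(1+r)^3 + D_4/(1+r)^4 + TV/(1+r)^4
    = 43867.22689 + 49724.38230 + 56363.58554 + 63889.25569 + 1022228.09108 = 1236072.54151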